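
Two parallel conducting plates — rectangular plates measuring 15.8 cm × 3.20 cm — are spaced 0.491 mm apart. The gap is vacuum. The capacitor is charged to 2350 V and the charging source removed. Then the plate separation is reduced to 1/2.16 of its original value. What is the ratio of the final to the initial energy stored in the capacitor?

Isolated ⇒ Q is held fixed.
C₂ = 2.16 C₁ and U = Q²/(2C), so U₂/U₁ = C₁/C₂ = 0.463.

U₂/U₁ ≈ 0.463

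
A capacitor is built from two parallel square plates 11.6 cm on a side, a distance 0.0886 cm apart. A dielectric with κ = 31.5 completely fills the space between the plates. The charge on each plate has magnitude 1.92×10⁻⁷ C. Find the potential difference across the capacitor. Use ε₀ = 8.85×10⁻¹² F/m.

V ≈ 45.3 V

A = (11.6 cm)² = 1.35×10⁻² m².
C = κε₀A/d = 31.5 × 8.85×10⁻¹² × 1.35×10⁻² / 8.86×10⁻⁴ = 4.23×10⁻⁹ F.
V = Q/C = 1.92×10⁻⁷ / 4.23×10⁻⁹ = 45.3 V.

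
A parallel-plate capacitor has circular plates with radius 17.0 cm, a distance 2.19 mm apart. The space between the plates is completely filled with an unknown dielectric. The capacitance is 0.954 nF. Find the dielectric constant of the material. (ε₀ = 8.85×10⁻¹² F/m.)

A = π(17.0 cm)² = 9.08×10⁻² m².
κ = Cd/(ε₀A) = 9.54×10⁻¹⁰ × 2.19×10⁻³ / (8.85×10⁻¹² × 9.08×10⁻²) = 2.60.

2.60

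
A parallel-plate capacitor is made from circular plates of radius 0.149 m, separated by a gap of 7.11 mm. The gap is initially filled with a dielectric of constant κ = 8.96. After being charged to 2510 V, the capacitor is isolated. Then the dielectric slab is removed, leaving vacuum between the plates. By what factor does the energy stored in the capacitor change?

Isolated ⇒ Q is held fixed.
C₂ = 0.112 C₁ and U = Q²/(2C), so U₂/U₁ = C₁/C₂ = 8.96.

U₂/U₁ ≈ 8.96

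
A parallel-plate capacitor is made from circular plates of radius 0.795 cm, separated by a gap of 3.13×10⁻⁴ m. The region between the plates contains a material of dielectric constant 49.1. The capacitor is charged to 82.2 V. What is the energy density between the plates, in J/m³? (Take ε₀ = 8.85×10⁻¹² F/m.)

E = V/d = 82.2 / 3.13×10⁻⁴ = 2.63×10⁵ V/m.
u = ½κε₀E² = ½ × 49.1 × 8.85×10⁻¹² × (2.63×10⁵)² = 15.0 J/m³.

15.0 J/m³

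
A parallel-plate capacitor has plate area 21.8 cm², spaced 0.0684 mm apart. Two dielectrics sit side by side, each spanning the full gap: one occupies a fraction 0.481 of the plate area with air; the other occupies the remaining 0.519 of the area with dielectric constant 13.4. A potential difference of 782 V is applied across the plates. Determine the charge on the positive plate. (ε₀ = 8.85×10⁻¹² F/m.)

Q ≈ 1.64 μC

A = 21.8 cm² = 2.18×10⁻³ m².
Side-by-side slabs ⇒ two capacitors in parallel, each spanning the full gap.
C₁ = κ₁ε₀A₁/d = 1.00 × 8.85×10⁻¹² × 1.05×10⁻³ / 6.84×10⁻⁵ = 1.36×10⁻¹⁰ F.
C₂ = κ₂ε₀A₂/d = 13.4 × 8.85×10⁻¹² × 1.13×10⁻³ / 6.84×10⁻⁵ = 1.96×10⁻⁹ F.
C = C₁ + C₂ = 2.10×10⁻⁹ F.
Q = CV = 2.10×10⁻⁹ × 782 = 1.64×10⁻⁶ C.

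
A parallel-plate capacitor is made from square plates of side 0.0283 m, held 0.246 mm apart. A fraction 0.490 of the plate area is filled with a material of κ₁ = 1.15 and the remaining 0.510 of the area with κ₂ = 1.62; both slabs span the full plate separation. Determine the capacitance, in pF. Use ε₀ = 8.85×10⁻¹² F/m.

40.0 pF

A = (0.0283 m)² = 8.01×10⁻⁴ m².
Side-by-side slabs ⇒ two capacitors in parallel, each spanning the full gap.
C₁ = κ₁ε₀A₁/d = 1.15 × 8.85×10⁻¹² × 3.92×10⁻⁴ / 2.46×10⁻⁴ = 1.62×10⁻¹¹ F.
C₂ = κ₂ε₀A₂/d = 1.62 × 8.85×10⁻¹² × 4.08×10⁻⁴ / 2.46×10⁻⁴ = 2.38×10⁻¹¹ F.
C = C₁ + C₂ = 4.00×10⁻¹¹ F.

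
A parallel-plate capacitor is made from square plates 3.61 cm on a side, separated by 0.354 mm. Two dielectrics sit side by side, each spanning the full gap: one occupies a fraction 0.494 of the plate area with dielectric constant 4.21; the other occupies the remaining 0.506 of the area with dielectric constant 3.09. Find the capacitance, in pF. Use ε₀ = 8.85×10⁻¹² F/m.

119 pF

A = (3.61 cm)² = 1.30×10⁻³ m².
Side-by-side slabs ⇒ two capacitors in parallel, each spanning the full gap.
C₁ = κ₁ε₀A₁/d = 4.21 × 8.85×10⁻¹² × 6.44×10⁻⁴ / 3.54×10⁻⁴ = 6.78×10⁻¹¹ F.
C₂ = κ₂ε₀A₂/d = 3.09 × 8.85×10⁻¹² × 6.59×10⁻⁴ / 3.54×10⁻⁴ = 5.09×10⁻¹¹ F.
C = C₁ + C₂ = 1.19×10⁻¹⁰ F.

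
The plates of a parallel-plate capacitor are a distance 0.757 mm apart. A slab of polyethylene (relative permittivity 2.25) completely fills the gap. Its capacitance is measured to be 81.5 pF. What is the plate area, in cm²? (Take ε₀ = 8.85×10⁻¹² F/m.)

A ≈ 31.0 cm²

A = Cd/(κε₀) = 8.15×10⁻¹¹ × 7.57×10⁻⁴ / (2.25 × 8.85×10⁻¹²) = 3.10×10⁻³ m².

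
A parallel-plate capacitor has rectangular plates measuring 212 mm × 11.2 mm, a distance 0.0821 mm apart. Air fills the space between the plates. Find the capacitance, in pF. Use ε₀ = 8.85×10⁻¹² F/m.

C ≈ 256 pF

A = 212 × 11.2 mm² = 2.37×10⁻³ m².
C = ε₀A/d = 8.85×10⁻¹² × 2.37×10⁻³ / 8.21×10⁻⁵ = 2.56×10⁻¹⁰ F.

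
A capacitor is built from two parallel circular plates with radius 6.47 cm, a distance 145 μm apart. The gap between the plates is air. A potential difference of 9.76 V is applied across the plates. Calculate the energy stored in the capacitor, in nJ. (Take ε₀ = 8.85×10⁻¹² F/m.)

A = π(6.47 cm)² = 1.32×10⁻² m².
C = ε₀A/d = 8.85×10⁻¹² × 1.32×10⁻² / 1.45×10⁻⁴ = 8.03×10⁻¹⁰ F.
U = ½CV² = ½ × 8.03×10⁻¹⁰ × (9.76)² = 3.82×10⁻⁸ J.

U ≈ 38.2 nJ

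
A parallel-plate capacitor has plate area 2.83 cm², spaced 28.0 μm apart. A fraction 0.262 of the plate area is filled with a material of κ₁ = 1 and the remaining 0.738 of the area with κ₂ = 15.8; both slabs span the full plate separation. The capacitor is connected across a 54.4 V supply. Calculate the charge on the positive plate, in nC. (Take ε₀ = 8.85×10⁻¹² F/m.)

A = 2.83 cm² = 2.83×10⁻⁴ m².
Side-by-side slabs ⇒ two capacitors in parallel, each spanning the full gap.
C₁ = κ₁ε₀A₁/d = 1.00 × 8.85×10⁻¹² × 7.41×10⁻⁵ / 2.80×10⁻⁵ = 2.34×10⁻¹¹ F.
C₂ = κ₂ε₀A₂/d = 15.8 × 8.85×10⁻¹² × 2.09×10⁻⁴ / 2.80×10⁻⁵ = 1.04×10⁻⁹ F.
C = C₁ + C₂ = 1.07×10⁻⁹ F.
Q = CV = 1.07×10⁻⁹ × 54.4 = 5.80×10⁻⁸ C.

58.0 nC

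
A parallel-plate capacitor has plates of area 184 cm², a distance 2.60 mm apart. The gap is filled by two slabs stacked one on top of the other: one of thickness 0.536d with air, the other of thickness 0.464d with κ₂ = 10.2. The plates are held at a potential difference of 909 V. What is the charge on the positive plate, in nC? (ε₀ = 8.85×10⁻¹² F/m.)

A = 184 cm² = 1.84×10⁻² m².
Stacked slabs ⇒ two capacitors in series, each with the full plate area.
C₁ = κ₁ε₀A/d₁ = 1.00 × 8.85×10⁻¹² × 1.84×10⁻² / 1.39×10⁻³ = 1.17×10⁻¹⁰ F.
C₂ = κ₂ε₀A/d₂ = 10.2 × 8.85×10⁻¹² × 1.84×10⁻² / 1.21×10⁻³ = 1.38×10⁻⁹ F.
C = (1/C₁ + 1/C₂)⁻¹ = 1.08×10⁻¹⁰ F.
Q = CV = 1.08×10⁻¹⁰ × 909 = 9.79×10⁻⁸ C.

Q ≈ 97.9 nC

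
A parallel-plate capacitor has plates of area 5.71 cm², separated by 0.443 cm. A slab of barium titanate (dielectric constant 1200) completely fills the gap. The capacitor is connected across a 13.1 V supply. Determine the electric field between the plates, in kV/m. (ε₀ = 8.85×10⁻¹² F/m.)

E ≈ 2.96 kV/m

E = V/d = 13.1 / 4.43×10⁻³ = 2.96×10³ V/m.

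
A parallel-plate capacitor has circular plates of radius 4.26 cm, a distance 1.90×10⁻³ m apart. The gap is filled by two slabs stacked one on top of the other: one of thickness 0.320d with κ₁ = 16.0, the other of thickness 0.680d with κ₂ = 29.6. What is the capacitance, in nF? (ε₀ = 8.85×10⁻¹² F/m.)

0.618 nF

A = π(4.26 cm)² = 5.70×10⁻³ m².
Stacked slabs ⇒ two capacitors in series, each with the full plate area.
C₁ = κ₁ε₀A/d₁ = 16.0 × 8.85×10⁻¹² × 5.70×10⁻³ / 6.08×10⁻⁴ = 1.33×10⁻⁹ F.
C₂ = κ₂ε₀A/d₂ = 29.6 × 8.85×10⁻¹² × 5.70×10⁻³ / 1.29×10⁻³ = 1.16×10⁻⁹ F.
C = (1/C₁ + 1/C₂)⁻¹ = 6.18×10⁻¹⁰ F.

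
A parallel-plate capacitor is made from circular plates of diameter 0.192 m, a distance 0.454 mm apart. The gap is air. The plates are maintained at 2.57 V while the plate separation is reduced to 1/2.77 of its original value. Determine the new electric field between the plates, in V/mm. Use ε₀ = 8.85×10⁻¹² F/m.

15.7 V/mm

A = π(0.192/2 m)² = 2.90×10⁻² m².
Initially C₁ = ε₀A/d = 8.85×10⁻¹² × 2.90×10⁻² / 4.54×10⁻⁴ = 5.64×10⁻¹⁰ F.
E₁ = 5.66×10³ V/m.
Battery connected ⇒ V is held fixed. E = V/d, so E₂/E₁ = d₁/d₂ = 2.77.
E₂ = 2.77 × 5.66×10³ = 1.57×10⁴ V/m.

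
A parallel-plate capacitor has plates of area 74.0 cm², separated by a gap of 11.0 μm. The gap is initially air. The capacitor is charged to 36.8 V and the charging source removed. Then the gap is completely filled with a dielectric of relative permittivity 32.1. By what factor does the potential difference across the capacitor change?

V₂/V₁ ≈ 0.0312

Isolated ⇒ Q is held fixed.
C₂ = 32.1 C₁ and V = Q/C, so V₂/V₁ = C₁/C₂ = 0.0312.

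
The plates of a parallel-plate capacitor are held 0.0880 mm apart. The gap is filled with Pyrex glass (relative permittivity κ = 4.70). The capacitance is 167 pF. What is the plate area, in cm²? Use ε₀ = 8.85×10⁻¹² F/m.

3.53 cm²

A = Cd/(κε₀) = 1.67×10⁻¹⁰ × 8.80×10⁻⁵ / (4.70 × 8.85×10⁻¹²) = 3.53×10⁻⁴ m².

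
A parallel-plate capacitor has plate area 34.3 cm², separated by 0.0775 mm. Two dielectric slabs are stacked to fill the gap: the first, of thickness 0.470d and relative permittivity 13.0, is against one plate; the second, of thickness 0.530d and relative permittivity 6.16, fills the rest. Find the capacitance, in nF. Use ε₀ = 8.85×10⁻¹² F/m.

A = 34.3 cm² = 3.43×10⁻³ m².
Stacked slabs ⇒ two capacitors in series, each with the full plate area.
C₁ = κ₁ε₀A/d₁ = 13.0 × 8.85×10⁻¹² × 3.43×10⁻³ / 3.64×10⁻⁵ = 1.08×10⁻⁸ F.
C₂ = κ₂ε₀A/d₂ = 6.16 × 8.85×10⁻¹² × 3.43×10⁻³ / 4.11×10⁻⁵ = 4.55×10⁻⁹ F.
C = (1/C₁ + 1/C₂)⁻¹ = 3.21×10⁻⁹ F.

C ≈ 3.21 nF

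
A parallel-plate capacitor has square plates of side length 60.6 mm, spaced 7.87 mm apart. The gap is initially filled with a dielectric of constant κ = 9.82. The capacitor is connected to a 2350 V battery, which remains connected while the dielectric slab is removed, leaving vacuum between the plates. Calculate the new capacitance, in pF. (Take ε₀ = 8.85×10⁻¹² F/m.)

4.13 pF

A = (60.6 mm)² = 3.67×10⁻³ m².
Initially C₁ = κε₀A/d = 9.82 × 8.85×10⁻¹² × 3.67×10⁻³ / 7.87×10⁻³ = 4.06×10⁻¹¹ F.
C = κε₀A/d scales with κ, so C₂/C₁ = 1/κ = 1/9.82 = 0.102.
C₂ = 0.102 × 4.06×10⁻¹¹ = 4.13×10⁻¹² F.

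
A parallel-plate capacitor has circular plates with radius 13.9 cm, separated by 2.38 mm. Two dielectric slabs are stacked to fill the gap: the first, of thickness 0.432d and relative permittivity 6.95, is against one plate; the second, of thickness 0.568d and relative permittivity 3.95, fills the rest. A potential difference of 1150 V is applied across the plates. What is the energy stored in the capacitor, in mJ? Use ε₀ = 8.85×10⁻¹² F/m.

A = π(13.9 cm)² = 6.07×10⁻² m².
Stacked slabs ⇒ two capacitors in series, each with the full plate area.
C₁ = κ₁ε₀A/d₁ = 6.95 × 8.85×10⁻¹² × 6.07×10⁻² / 1.03×10⁻³ = 3.63×10⁻⁹ F.
C₂ = κ₂ε₀A/d₂ = 3.95 × 8.85×10⁻¹² × 6.07×10⁻² / 1.35×10⁻³ = 1.57×10⁻⁹ F.
C = (1/C₁ + 1/C₂)⁻¹ = 1.10×10⁻⁹ F.
U = ½CV² = ½ × 1.10×10⁻⁹ × (1150)² = 7.25×10⁻⁴ J.

U ≈ 0.725 mJ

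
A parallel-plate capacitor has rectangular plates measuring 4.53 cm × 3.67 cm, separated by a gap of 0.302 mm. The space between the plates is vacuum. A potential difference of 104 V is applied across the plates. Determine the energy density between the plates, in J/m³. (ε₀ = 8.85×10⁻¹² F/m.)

E = V/d = 104 / 3.02×10⁻⁴ = 3.44×10⁵ V/m.
u = ½ε₀E² = ½ × 8.85×10⁻¹² × (3.44×10⁵)² = 0.525 J/m³.

0.525 J/m³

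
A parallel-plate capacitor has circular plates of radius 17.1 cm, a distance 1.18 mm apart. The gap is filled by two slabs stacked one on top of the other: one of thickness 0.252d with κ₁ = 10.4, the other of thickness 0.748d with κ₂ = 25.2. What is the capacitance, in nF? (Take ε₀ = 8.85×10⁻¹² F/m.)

C ≈ 12.8 nF

A = π(17.1 cm)² = 9.19×10⁻² m².
Stacked slabs ⇒ two capacitors in series, each with the full plate area.
C₁ = κ₁ε₀A/d₁ = 10.4 × 8.85×10⁻¹² × 9.19×10⁻² / 2.97×10⁻⁴ = 2.84×10⁻⁸ F.
C₂ = κ₂ε₀A/d₂ = 25.2 × 8.85×10⁻¹² × 9.19×10⁻² / 8.83×10⁻⁴ = 2.32×10⁻⁸ F.
C = (1/C₁ + 1/C₂)⁻¹ = 1.28×10⁻⁸ F.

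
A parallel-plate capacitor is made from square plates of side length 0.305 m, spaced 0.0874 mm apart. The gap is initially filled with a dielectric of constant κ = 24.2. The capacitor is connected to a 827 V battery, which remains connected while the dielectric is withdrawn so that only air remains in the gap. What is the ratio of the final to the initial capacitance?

C = κε₀A/d scales with κ, so C₂/C₁ = 1/κ = 1/24.2 = 0.0413.

C₂/C₁ ≈ 0.0413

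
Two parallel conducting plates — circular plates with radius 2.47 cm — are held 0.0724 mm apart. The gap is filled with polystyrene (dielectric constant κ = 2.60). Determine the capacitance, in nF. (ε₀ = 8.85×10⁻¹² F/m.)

A = π(2.47 cm)² = 1.92×10⁻³ m².
C = κε₀A/d = 2.60 × 8.85×10⁻¹² × 1.92×10⁻³ / 7.24×10⁻⁵ = 6.09×10⁻¹⁰ F.

0.609 nF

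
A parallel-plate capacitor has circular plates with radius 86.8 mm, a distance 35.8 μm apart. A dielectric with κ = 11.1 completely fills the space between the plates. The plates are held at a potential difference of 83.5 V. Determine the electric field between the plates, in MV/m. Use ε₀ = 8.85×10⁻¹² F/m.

E = V/d = 83.5 / 3.58×10⁻⁵ = 2.33×10⁶ V/m.

2.33 MV/m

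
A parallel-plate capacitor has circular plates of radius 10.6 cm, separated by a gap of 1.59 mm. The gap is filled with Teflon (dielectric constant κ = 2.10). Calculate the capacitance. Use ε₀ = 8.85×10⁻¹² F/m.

C ≈ 413 pF

A = π(10.6 cm)² = 3.53×10⁻² m².
C = κε₀A/d = 2.10 × 8.85×10⁻¹² × 3.53×10⁻² / 1.59×10⁻³ = 4.13×10⁻¹⁰ F.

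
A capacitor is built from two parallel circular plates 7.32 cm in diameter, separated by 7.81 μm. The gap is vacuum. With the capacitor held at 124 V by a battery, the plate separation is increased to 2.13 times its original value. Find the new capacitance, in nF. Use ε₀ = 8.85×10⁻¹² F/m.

C ≈ 2.24 nF

A = π(7.32/2 cm)² = 4.21×10⁻³ m².
Initially C₁ = ε₀A/d = 8.85×10⁻¹² × 4.21×10⁻³ / 7.81×10⁻⁶ = 4.77×10⁻⁹ F.
C = ε₀A/d scales as 1/d, so C₂/C₁ = d₁/d₂ = 1/2.13 = 0.469.
C₂ = 0.469 × 4.77×10⁻⁹ = 2.24×10⁻⁹ F.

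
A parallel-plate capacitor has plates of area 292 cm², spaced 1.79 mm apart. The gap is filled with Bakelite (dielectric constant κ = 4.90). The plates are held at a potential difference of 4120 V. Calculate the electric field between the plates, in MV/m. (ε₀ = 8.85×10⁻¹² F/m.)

E = V/d = 4120 / 1.79×10⁻³ = 2.30×10⁶ V/m.

2.30 MV/m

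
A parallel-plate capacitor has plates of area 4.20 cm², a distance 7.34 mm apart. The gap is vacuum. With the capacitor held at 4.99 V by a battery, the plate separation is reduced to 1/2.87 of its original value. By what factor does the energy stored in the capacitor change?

2.87

Battery connected ⇒ V is held fixed.
C₂ = 2.87 C₁ and U = ½CV², so U₂/U₁ = C₂/C₁ = 2.87.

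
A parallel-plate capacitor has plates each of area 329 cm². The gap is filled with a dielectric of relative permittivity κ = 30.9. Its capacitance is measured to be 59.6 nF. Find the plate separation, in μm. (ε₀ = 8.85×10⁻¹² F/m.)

A = 329 cm² = 3.29×10⁻² m².
d = κε₀A/C = 30.9 × 8.85×10⁻¹² × 3.29×10⁻² / 5.96×10⁻⁸ = 1.51×10⁻⁴ m.

151 μm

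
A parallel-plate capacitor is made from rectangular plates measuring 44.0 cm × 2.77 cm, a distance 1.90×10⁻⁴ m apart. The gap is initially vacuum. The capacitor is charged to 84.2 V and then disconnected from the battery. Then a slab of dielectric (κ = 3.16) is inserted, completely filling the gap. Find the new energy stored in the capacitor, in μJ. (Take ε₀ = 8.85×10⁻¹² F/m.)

A = 44.0 × 2.77 cm² = 1.22×10⁻² m².
Initially C₁ = ε₀A/d = 8.85×10⁻¹² × 1.22×10⁻² / 1.90×10⁻⁴ = 5.68×10⁻¹⁰ F.
U₁ = 2.01×10⁻⁶ J.
Isolated ⇒ Q is held fixed. C₂ = 3.16 C₁ and U = Q²/(2C), so U₂/U₁ = C₁/C₂ = 0.316.
U₂ = 0.316 × 2.01×10⁻⁶ = 6.37×10⁻⁷ J.

U ≈ 0.637 μJ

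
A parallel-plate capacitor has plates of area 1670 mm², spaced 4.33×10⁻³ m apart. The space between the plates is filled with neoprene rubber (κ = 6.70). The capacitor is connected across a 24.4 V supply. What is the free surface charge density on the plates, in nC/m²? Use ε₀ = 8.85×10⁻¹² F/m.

A = 1670 mm² = 1.67×10⁻³ m².
C = κε₀A/d = 6.70 × 8.85×10⁻¹² × 1.67×10⁻³ / 4.33×10⁻³ = 2.29×10⁻¹¹ F.
σ = Q/A = CV/A = 2.29×10⁻¹¹ × 24.4 / 1.67×10⁻³ = 3.34×10⁻⁷ C/m².

334 nC/m²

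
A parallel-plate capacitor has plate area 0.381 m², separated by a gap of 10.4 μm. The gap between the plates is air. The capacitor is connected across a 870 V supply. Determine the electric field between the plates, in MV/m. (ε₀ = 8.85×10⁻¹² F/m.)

E = V/d = 870 / 1.04×10⁻⁵ = 8.37×10⁷ V/m.

83.7 MV/m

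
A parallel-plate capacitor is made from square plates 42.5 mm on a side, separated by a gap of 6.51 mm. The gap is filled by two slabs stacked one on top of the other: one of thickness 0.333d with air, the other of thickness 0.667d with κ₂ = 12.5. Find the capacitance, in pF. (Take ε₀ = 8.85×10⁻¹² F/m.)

A = (42.5 mm)² = 1.81×10⁻³ m².
Stacked slabs ⇒ two capacitors in series, each with the full plate area.
C₁ = κ₁ε₀A/d₁ = 1.00 × 8.85×10⁻¹² × 1.81×10⁻³ / 2.17×10⁻³ = 7.37×10⁻¹² F.
C₂ = κ₂ε₀A/d₂ = 12.5 × 8.85×10⁻¹² × 1.81×10⁻³ / 4.34×10⁻³ = 4.60×10⁻¹¹ F.
C = (1/C₁ + 1/C₂)⁻¹ = 6.36×10⁻¹² F.

6.36 pF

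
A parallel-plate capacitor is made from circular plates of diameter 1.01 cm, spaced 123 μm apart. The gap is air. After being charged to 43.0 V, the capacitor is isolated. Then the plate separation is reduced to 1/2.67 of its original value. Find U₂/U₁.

Isolated ⇒ Q is held fixed.
C₂ = 2.67 C₁ and U = Q²/(2C), so U₂/U₁ = C₁/C₂ = 0.375.

U₂/U₁ ≈ 0.375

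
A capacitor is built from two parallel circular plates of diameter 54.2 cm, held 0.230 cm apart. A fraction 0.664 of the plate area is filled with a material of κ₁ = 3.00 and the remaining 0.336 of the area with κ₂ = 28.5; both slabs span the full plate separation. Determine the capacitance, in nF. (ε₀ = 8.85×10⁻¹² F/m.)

A = π(54.2/2 cm)² = 0.231 m².
Side-by-side slabs ⇒ two capacitors in parallel, each spanning the full gap.
C₁ = κ₁ε₀A₁/d = 3.00 × 8.85×10⁻¹² × 0.153 / 2.30×10⁻³ = 1.77×10⁻⁹ F.
C₂ = κ₂ε₀A₂/d = 28.5 × 8.85×10⁻¹² × 7.75×10⁻² / 2.30×10⁻³ = 8.50×10⁻⁹ F.
C = C₁ + C₂ = 1.03×10⁻⁸ F.

10.3 nF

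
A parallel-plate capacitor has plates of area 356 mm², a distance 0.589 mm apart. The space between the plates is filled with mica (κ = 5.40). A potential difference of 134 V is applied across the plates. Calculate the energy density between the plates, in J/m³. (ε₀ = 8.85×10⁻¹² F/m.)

E = V/d = 134 / 5.89×10⁻⁴ = 2.28×10⁵ V/m.
u = ½κε₀E² = ½ × 5.40 × 8.85×10⁻¹² × (2.28×10⁵)² = 1.24 J/m³.

u ≈ 1.24 J/m³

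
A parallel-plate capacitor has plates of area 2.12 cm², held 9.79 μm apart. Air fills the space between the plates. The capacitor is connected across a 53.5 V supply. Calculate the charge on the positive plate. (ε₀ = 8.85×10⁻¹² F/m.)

10.3 nC

A = 2.12 cm² = 2.12×10⁻⁴ m².
C = ε₀A/d = 8.85×10⁻¹² × 2.12×10⁻⁴ / 9.79×10⁻⁶ = 1.92×10⁻¹⁰ F.
Q = CV = 1.92×10⁻¹⁰ × 53.5 = 1.03×10⁻⁸ C.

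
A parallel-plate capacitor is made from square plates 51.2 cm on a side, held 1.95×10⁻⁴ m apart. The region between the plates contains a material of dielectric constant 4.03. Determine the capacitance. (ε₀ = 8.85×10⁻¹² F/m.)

C ≈ 47.9 nF

A = (51.2 cm)² = 0.262 m².
C = κε₀A/d = 4.03 × 8.85×10⁻¹² × 0.262 / 1.95×10⁻⁴ = 4.79×10⁻⁸ F.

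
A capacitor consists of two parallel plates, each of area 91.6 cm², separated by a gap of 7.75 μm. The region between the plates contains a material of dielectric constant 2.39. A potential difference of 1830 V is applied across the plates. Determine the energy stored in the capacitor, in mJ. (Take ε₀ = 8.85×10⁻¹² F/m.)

A = 91.6 cm² = 9.16×10⁻³ m².
C = κε₀A/d = 2.39 × 8.85×10⁻¹² × 9.16×10⁻³ / 7.75×10⁻⁶ = 2.50×10⁻⁸ F.
U = ½CV² = ½ × 2.50×10⁻⁸ × (1830)² = 4.19×10⁻² J.

41.9 mJ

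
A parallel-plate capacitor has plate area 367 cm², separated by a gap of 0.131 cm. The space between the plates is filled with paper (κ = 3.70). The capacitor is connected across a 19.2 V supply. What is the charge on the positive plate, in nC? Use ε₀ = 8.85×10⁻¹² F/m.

A = 367 cm² = 3.67×10⁻² m².
C = κε₀A/d = 3.70 × 8.85×10⁻¹² × 3.67×10⁻² / 1.31×10⁻³ = 9.17×10⁻¹⁰ F.
Q = CV = 9.17×10⁻¹⁰ × 19.2 = 1.76×10⁻⁸ C.

17.6 nC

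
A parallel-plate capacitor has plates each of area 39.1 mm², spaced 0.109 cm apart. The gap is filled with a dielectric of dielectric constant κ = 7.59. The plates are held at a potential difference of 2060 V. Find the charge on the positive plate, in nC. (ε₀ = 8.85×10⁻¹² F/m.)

A = 39.1 mm² = 3.91×10⁻⁵ m².
C = κε₀A/d = 7.59 × 8.85×10⁻¹² × 3.91×10⁻⁵ / 1.09×10⁻³ = 2.41×10⁻¹² F.
Q = CV = 2.41×10⁻¹² × 2060 = 4.96×10⁻⁹ C.

4.96 nC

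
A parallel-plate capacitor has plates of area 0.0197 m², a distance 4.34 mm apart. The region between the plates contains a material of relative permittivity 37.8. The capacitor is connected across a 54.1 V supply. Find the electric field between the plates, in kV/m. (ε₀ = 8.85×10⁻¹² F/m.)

E = V/d = 54.1 / 4.34×10⁻³ = 1.25×10⁴ V/m.

12.5 kV/m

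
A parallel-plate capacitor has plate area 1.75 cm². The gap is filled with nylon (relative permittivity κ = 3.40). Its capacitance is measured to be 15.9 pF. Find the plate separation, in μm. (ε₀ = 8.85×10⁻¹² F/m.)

d ≈ 331 μm

A = 1.75 cm² = 1.75×10⁻⁴ m².
d = κε₀A/C = 3.40 × 8.85×10⁻¹² × 1.75×10⁻⁴ / 1.59×10⁻¹¹ = 3.31×10⁻⁴ m.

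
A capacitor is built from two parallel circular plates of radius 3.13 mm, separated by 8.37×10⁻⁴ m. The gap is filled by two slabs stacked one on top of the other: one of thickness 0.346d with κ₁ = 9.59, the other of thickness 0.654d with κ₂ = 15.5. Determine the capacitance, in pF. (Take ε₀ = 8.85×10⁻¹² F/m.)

4.16 pF

A = π(3.13 mm)² = 3.08×10⁻⁵ m².
Stacked slabs ⇒ two capacitors in series, each with the full plate area.
C₁ = κ₁ε₀A/d₁ = 9.59 × 8.85×10⁻¹² × 3.08×10⁻⁵ / 2.90×10⁻⁴ = 9.02×10⁻¹² F.
C₂ = κ₂ε₀A/d₂ = 15.5 × 8.85×10⁻¹² × 3.08×10⁻⁵ / 5.47×10⁻⁴ = 7.71×10⁻¹² F.
C = (1/C₁ + 1/C₂)⁻¹ = 4.16×10⁻¹² F.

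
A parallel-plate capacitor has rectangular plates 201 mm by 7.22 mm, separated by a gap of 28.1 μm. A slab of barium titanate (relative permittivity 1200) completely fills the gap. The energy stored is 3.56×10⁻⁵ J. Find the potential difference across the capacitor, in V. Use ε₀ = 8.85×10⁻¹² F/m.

V ≈ 11.4 V

A = 201 × 7.22 mm² = 1.45×10⁻³ m².
C = κε₀A/d = 1200 × 8.85×10⁻¹² × 1.45×10⁻³ / 2.81×10⁻⁵ = 5.48×10⁻⁷ F.
V = √(2U/C) = √(2 × 3.56×10⁻⁵ / 5.48×10⁻⁷) = 11.4 V.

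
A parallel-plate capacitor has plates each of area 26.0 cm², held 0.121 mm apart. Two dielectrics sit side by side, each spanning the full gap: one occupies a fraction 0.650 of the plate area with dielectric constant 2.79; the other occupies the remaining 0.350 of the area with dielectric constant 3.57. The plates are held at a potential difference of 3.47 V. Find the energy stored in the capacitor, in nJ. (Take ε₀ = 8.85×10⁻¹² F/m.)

A = 26.0 cm² = 2.60×10⁻³ m².
Side-by-side slabs ⇒ two capacitors in parallel, each spanning the full gap.
C₁ = κ₁ε₀A₁/d = 2.79 × 8.85×10⁻¹² × 1.69×10⁻³ / 1.21×10⁻⁴ = 3.45×10⁻¹⁰ F.
C₂ = κ₂ε₀A₂/d = 3.57 × 8.85×10⁻¹² × 9.10×10⁻⁴ / 1.21×10⁻⁴ = 2.38×10⁻¹⁰ F.
C = C₁ + C₂ = 5.82×10⁻¹⁰ F.
U = ½CV² = ½ × 5.82×10⁻¹⁰ × (3.47)² = 3.51×10⁻⁹ J.

3.51 nJ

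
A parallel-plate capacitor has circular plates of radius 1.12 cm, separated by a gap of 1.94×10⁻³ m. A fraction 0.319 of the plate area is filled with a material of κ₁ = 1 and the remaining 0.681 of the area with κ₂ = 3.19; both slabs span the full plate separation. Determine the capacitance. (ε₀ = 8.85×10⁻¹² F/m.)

C ≈ 4.48 pF

A = π(1.12 cm)² = 3.94×10⁻⁴ m².
Side-by-side slabs ⇒ two capacitors in parallel, each spanning the full gap.
C₁ = κ₁ε₀A₁/d = 1.00 × 8.85×10⁻¹² × 1.26×10⁻⁴ / 1.94×10⁻³ = 5.73×10⁻¹³ F.
C₂ = κ₂ε₀A₂/d = 3.19 × 8.85×10⁻¹² × 2.68×10⁻⁴ / 1.94×10⁻³ = 3.91×10⁻¹² F.
C = C₁ + C₂ = 4.48×10⁻¹² F.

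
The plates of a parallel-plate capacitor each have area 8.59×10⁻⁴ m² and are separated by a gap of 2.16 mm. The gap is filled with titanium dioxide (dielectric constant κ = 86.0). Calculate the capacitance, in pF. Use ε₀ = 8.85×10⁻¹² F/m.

C = κε₀A/d = 86.0 × 8.85×10⁻¹² × 8.59×10⁻⁴ / 2.16×10⁻³ = 3.03×10⁻¹⁰ F.

C ≈ 303 pF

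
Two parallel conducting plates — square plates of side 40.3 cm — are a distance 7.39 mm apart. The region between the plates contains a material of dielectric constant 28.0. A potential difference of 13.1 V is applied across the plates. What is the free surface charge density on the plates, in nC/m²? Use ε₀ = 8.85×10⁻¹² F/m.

σ ≈ 439 nC/m²

A = (40.3 cm)² = 0.162 m².
C = κε₀A/d = 28.0 × 8.85×10⁻¹² × 0.162 / 7.39×10⁻³ = 5.45×10⁻⁹ F.
σ = Q/A = CV/A = 5.45×10⁻⁹ × 13.1 / 0.162 = 4.39×10⁻⁷ C/m².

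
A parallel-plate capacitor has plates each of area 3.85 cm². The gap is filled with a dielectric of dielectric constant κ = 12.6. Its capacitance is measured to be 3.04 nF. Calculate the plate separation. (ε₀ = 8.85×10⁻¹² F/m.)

A = 3.85 cm² = 3.85×10⁻⁴ m².
d = κε₀A/C = 12.6 × 8.85×10⁻¹² × 3.85×10⁻⁴ / 3.04×10⁻⁹ = 1.41×10⁻⁵ m.

14.1 μm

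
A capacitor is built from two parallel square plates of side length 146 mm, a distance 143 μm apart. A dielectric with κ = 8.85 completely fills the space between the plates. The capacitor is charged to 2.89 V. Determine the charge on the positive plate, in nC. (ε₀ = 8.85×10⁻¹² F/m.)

Q ≈ 33.7 nC

A = (146 mm)² = 2.13×10⁻² m².
C = κε₀A/d = 8.85 × 8.85×10⁻¹² × 2.13×10⁻² / 1.43×10⁻⁴ = 1.17×10⁻⁸ F.
Q = CV = 1.17×10⁻⁸ × 2.89 = 3.37×10⁻⁸ C.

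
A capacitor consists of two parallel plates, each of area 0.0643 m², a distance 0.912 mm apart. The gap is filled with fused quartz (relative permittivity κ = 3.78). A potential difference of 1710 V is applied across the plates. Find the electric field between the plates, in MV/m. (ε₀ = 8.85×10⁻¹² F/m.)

E ≈ 1.88 MV/m

E = V/d = 1710 / 9.12×10⁻⁴ = 1.88×10⁶ V/m.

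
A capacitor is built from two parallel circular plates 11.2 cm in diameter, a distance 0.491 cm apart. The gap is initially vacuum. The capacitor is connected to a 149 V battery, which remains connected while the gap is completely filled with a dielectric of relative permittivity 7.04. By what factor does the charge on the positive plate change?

7.04

Battery connected ⇒ V is held fixed.
C₂ = 7.04 C₁ and Q = CV, so Q₂/Q₁ = C₂/C₁ = 7.04.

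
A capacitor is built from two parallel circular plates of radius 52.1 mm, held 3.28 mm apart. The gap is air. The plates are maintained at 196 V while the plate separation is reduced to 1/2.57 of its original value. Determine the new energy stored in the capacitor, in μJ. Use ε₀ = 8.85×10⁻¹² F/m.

U ≈ 1.14 μJ

A = π(52.1 mm)² = 8.53×10⁻³ m².
Initially C₁ = ε₀A/d = 8.85×10⁻¹² × 8.53×10⁻³ / 3.28×10⁻³ = 2.30×10⁻¹¹ F.
U₁ = 4.42×10⁻⁷ J.
Battery connected ⇒ V is held fixed. C₂ = 2.57 C₁ and U = ½CV², so U₂/U₁ = C₂/C₁ = 2.57.
U₂ = 2.57 × 4.42×10⁻⁷ = 1.14×10⁻⁶ J.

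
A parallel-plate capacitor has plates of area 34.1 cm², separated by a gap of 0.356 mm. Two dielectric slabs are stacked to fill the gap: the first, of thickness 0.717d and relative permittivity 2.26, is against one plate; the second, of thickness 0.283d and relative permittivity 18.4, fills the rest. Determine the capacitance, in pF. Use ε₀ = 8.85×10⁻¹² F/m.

255 pF

A = 34.1 cm² = 3.41×10⁻³ m².
Stacked slabs ⇒ two capacitors in series, each with the full plate area.
C₁ = κ₁ε₀A/d₁ = 2.26 × 8.85×10⁻¹² × 3.41×10⁻³ / 2.55×10⁻⁴ = 2.67×10⁻¹⁰ F.
C₂ = κ₂ε₀A/d₂ = 18.4 × 8.85×10⁻¹² × 3.41×10⁻³ / 1.01×10⁻⁴ = 5.51×10⁻⁹ F.
C = (1/C₁ + 1/C₂)⁻¹ = 2.55×10⁻¹⁰ F.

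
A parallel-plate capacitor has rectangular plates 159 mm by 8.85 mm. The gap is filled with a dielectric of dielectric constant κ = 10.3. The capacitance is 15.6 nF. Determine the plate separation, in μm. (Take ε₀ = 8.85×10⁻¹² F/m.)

8.22 μm

A = 159 × 8.85 mm² = 1.41×10⁻³ m².
d = κε₀A/C = 10.3 × 8.85×10⁻¹² × 1.41×10⁻³ / 1.56×10⁻⁸ = 8.22×10⁻⁶ m.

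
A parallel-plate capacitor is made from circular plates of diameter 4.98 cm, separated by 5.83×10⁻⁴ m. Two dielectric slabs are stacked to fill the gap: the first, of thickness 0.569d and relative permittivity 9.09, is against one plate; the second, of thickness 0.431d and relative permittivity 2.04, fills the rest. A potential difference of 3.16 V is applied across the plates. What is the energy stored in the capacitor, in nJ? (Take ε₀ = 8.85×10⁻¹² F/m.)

A = π(4.98/2 cm)² = 1.95×10⁻³ m².
Stacked slabs ⇒ two capacitors in series, each with the full plate area.
C₁ = κ₁ε₀A/d₁ = 9.09 × 8.85×10⁻¹² × 1.95×10⁻³ / 3.32×10⁻⁴ = 4.72×10⁻¹⁰ F.
C₂ = κ₂ε₀A/d₂ = 2.04 × 8.85×10⁻¹² × 1.95×10⁻³ / 2.51×10⁻⁴ = 1.40×10⁻¹⁰ F.
C = (1/C₁ + 1/C₂)⁻¹ = 1.08×10⁻¹⁰ F.
U = ½CV² = ½ × 1.08×10⁻¹⁰ × (3.16)² = 5.39×10⁻¹⁰ J.

U ≈ 0.539 nJ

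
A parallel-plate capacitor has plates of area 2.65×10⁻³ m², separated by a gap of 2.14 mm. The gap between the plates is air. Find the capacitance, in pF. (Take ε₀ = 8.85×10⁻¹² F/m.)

11.0 pF

C = ε₀A/d = 8.85×10⁻¹² × 2.65×10⁻³ / 2.14×10⁻³ = 1.10×10⁻¹¹ F.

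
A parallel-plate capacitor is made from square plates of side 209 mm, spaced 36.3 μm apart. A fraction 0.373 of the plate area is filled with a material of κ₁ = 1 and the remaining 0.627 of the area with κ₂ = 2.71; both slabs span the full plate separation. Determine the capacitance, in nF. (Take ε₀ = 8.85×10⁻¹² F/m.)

22.1 nF

A = (209 mm)² = 4.37×10⁻² m².
Side-by-side slabs ⇒ two capacitors in parallel, each spanning the full gap.
C₁ = κ₁ε₀A₁/d = 1.00 × 8.85×10⁻¹² × 1.63×10⁻² / 3.63×10⁻⁵ = 3.97×10⁻⁹ F.
C₂ = κ₂ε₀A₂/d = 2.71 × 8.85×10⁻¹² × 2.74×10⁻² / 3.63×10⁻⁵ = 1.81×10⁻⁸ F.
C = C₁ + C₂ = 2.21×10⁻⁸ F.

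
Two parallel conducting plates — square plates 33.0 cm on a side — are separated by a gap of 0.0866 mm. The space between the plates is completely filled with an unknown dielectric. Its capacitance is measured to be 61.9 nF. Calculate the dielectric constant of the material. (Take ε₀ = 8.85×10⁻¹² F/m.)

κ ≈ 5.56

A = (33.0 cm)² = 0.109 m².
κ = Cd/(ε₀A) = 6.19×10⁻⁸ × 8.66×10⁻⁵ / (8.85×10⁻¹² × 0.109) = 5.56.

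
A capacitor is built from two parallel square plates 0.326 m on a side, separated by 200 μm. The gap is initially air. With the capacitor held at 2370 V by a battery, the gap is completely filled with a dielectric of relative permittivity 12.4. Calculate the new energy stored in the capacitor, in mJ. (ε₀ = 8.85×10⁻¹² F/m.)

A = (0.326 m)² = 0.106 m².
Initially C₁ = ε₀A/d = 8.85×10⁻¹² × 0.106 / 2.00×10⁻⁴ = 4.70×10⁻⁹ F.
U₁ = 1.32×10⁻² J.
Battery connected ⇒ V is held fixed. C₂ = 12.4 C₁ and U = ½CV², so U₂/U₁ = C₂/C₁ = 12.4.
U₂ = 12.4 × 1.32×10⁻² = 0.164 J.

U ≈ 164 mJ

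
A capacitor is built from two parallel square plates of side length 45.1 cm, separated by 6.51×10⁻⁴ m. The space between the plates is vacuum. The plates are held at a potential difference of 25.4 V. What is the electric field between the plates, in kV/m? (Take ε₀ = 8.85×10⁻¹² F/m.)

39.0 kV/m

E = V/d = 25.4 / 6.51×10⁻⁴ = 3.90×10⁴ V/m.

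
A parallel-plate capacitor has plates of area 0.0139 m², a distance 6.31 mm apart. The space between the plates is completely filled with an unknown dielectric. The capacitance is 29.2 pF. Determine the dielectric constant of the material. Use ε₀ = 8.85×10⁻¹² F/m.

κ = Cd/(ε₀A) = 2.92×10⁻¹¹ × 6.31×10⁻³ / (8.85×10⁻¹² × 1.39×10⁻²) = 1.50.

κ ≈ 1.50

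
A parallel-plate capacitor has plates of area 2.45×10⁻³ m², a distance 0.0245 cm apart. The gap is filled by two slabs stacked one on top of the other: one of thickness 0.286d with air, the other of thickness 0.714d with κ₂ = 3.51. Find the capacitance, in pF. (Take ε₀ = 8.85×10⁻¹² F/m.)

C ≈ 181 pF

Stacked slabs ⇒ two capacitors in series, each with the full plate area.
C₁ = κ₁ε₀A/d₁ = 1.00 × 8.85×10⁻¹² × 2.45×10⁻³ / 7.01×10⁻⁵ = 3.09×10⁻¹⁰ F.
C₂ = κ₂ε₀A/d₂ = 3.51 × 8.85×10⁻¹² × 2.45×10⁻³ / 1.75×10⁻⁴ = 4.35×10⁻¹⁰ F.
C = (1/C₁ + 1/C₂)⁻¹ = 1.81×10⁻¹⁰ F.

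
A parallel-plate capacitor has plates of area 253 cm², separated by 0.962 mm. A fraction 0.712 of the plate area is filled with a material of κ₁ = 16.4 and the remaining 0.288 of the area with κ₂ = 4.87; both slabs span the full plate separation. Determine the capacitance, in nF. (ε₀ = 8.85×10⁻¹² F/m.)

C ≈ 3.04 nF

A = 253 cm² = 2.53×10⁻² m².
Side-by-side slabs ⇒ two capacitors in parallel, each spanning the full gap.
C₁ = κ₁ε₀A₁/d = 16.4 × 8.85×10⁻¹² × 1.80×10⁻² / 9.62×10⁻⁴ = 2.72×10⁻⁹ F.
C₂ = κ₂ε₀A₂/d = 4.87 × 8.85×10⁻¹² × 7.29×10⁻³ / 9.62×10⁻⁴ = 3.26×10⁻¹⁰ F.
C = C₁ + C₂ = 3.04×10⁻⁹ F.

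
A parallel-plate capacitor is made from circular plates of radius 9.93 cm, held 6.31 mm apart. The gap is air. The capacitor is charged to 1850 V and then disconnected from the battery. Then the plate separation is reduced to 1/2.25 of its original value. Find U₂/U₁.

U₂/U₁ ≈ 0.444

Isolated ⇒ Q is held fixed.
C₂ = 2.25 C₁ and U = Q²/(2C), so U₂/U₁ = C₁/C₂ = 0.444.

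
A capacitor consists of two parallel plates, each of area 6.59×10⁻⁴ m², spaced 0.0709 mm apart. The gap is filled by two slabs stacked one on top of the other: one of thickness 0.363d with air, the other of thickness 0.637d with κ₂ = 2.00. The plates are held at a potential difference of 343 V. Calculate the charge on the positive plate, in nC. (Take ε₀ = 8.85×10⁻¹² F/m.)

41.4 nC

Stacked slabs ⇒ two capacitors in series, each with the full plate area.
C₁ = κ₁ε₀A/d₁ = 1.00 × 8.85×10⁻¹² × 6.59×10⁻⁴ / 2.57×10⁻⁵ = 2.27×10⁻¹⁰ F.
C₂ = κ₂ε₀A/d₂ = 2.00 × 8.85×10⁻¹² × 6.59×10⁻⁴ / 4.52×10⁻⁵ = 2.58×10⁻¹⁰ F.
C = (1/C₁ + 1/C₂)⁻¹ = 1.21×10⁻¹⁰ F.
Q = CV = 1.21×10⁻¹⁰ × 343 = 4.14×10⁻⁸ C.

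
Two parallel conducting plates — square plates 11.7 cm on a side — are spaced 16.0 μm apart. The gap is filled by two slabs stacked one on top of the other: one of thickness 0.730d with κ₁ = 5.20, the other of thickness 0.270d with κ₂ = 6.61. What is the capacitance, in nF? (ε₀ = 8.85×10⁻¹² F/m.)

C ≈ 41.8 nF

A = (11.7 cm)² = 1.37×10⁻² m².
Stacked slabs ⇒ two capacitors in series, each with the full plate area.
C₁ = κ₁ε₀A/d₁ = 5.20 × 8.85×10⁻¹² × 1.37×10⁻² / 1.17×10⁻⁵ = 5.39×10⁻⁸ F.
C₂ = κ₂ε₀A/d₂ = 6.61 × 8.85×10⁻¹² × 1.37×10⁻² / 4.32×10⁻⁶ = 1.85×10⁻⁷ F.
C = (1/C₁ + 1/C₂)⁻¹ = 4.18×10⁻⁸ F.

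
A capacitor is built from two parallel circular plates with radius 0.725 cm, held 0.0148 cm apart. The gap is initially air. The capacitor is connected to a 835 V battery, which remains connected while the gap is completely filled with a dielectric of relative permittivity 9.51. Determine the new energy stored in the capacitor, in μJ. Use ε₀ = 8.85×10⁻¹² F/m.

U ≈ 32.7 μJ

A = π(0.725 cm)² = 1.65×10⁻⁴ m².
Initially C₁ = ε₀A/d = 8.85×10⁻¹² × 1.65×10⁻⁴ / 1.48×10⁻⁴ = 9.87×10⁻¹² F.
U₁ = 3.44×10⁻⁶ J.
Battery connected ⇒ V is held fixed. C₂ = 9.51 C₁ and U = ½CV², so U₂/U₁ = C₂/C₁ = 9.51.
U₂ = 9.51 × 3.44×10⁻⁶ = 3.27×10⁻⁵ J.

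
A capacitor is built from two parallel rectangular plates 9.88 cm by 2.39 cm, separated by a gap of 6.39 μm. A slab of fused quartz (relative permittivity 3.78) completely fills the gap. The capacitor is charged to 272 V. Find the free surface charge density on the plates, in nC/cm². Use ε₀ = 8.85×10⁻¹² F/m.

A = 9.88 × 2.39 cm² = 2.36×10⁻³ m².
C = κε₀A/d = 3.78 × 8.85×10⁻¹² × 2.36×10⁻³ / 6.39×10⁻⁶ = 1.24×10⁻⁸ F.
σ = Q/A = CV/A = 1.24×10⁻⁸ × 272 / 2.36×10⁻³ = 1.42×10⁻³ C/m².

σ ≈ 142 nC/cm²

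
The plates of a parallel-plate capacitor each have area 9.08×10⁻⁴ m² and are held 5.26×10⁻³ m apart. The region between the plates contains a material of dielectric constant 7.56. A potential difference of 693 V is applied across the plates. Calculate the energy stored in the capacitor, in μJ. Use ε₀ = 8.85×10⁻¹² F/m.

C = κε₀A/d = 7.56 × 8.85×10⁻¹² × 9.08×10⁻⁴ / 5.26×10⁻³ = 1.15×10⁻¹¹ F.
U = ½CV² = ½ × 1.15×10⁻¹¹ × (693)² = 2.77×10⁻⁶ J.

2.77 μJ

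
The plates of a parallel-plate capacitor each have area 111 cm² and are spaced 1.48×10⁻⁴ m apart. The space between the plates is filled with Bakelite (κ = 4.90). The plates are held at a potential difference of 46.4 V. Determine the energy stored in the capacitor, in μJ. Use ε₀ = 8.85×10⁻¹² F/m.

3.50 μJ

A = 111 cm² = 1.11×10⁻² m².
C = κε₀A/d = 4.90 × 8.85×10⁻¹² × 1.11×10⁻² / 1.48×10⁻⁴ = 3.25×10⁻⁹ F.
U = ½CV² = ½ × 3.25×10⁻⁹ × (46.4)² = 3.50×10⁻⁶ J.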